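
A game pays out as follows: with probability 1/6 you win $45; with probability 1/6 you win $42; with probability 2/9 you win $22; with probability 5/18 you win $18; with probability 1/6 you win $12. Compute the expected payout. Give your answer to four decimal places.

26.3889

E[payout] = 45·1/6 + 42·1/6 + 22·2/9 + 18·5/18 + 12·1/6
 = 15/2 + 7 + 44/9 + 5 + 2
 = 475/18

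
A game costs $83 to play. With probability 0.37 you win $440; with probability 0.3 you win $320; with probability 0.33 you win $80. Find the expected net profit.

E[payout] = 440·0.37 + 320·0.3 + 80·0.33
 = 162.8 + 96 + 26.4
 = 285.2
Net = 285.2 - 83 = 202.2

202.2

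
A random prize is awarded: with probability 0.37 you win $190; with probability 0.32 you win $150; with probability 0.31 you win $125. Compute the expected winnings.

157.05

E[payout] = 190·0.37 + 150·0.32 + 125·0.31
 = 70.3 + 48 + 38.75
 = 157.05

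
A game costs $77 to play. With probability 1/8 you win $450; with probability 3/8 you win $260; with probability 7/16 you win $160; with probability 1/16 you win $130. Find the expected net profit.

E[payout] = 450·1/8 + 260·3/8 + 160·7/16 + 130·1/16
 = 225/4 + 195/2 + 70 + 65/8
 = 1855/8
Net = 1855/8 - 77 = 1239/8

154.875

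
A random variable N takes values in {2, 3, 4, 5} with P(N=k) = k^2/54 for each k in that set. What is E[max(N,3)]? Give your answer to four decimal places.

4.2222

E[max(N,3)] = Σ max(n,3)·P(N=n)
 = 3·2/27 + 3·1/6 + 4·8/27 + 5·25/54
 = 2/9 + 1/2 + 32/27 + 125/54
 = 38/9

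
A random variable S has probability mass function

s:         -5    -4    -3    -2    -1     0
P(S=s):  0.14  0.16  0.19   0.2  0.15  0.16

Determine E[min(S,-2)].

-2.93

E[min(S,-2)] = Σ min(s,-2)·P(S=s)
 = (-5)·0.14 + (-4)·0.16 + (-3)·0.19 + (-2)·0.2 + (-2)·0.15 + (-2)·0.16
 = (-0.7) + (-0.64) + (-0.57) + (-0.4) + (-0.3) + (-0.32)
 = -2.93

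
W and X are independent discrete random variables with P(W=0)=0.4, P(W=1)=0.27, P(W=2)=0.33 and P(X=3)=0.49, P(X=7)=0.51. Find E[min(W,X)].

E[min(W,X)] = Σ_w Σ_x min(w,x) · P(W=w)P(X=x)
 = 0·0.196 + 0·0.204 + 1·0.1323 + 1·0.1377 + 2·0.1617 + 2·0.1683
 = 0 + 0 + 0.1323 + 0.1377 + 0.3234 + 0.3366
 = 0.93

0.93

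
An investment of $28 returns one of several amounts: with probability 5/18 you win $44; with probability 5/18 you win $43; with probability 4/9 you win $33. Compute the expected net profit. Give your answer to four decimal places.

E[payout] = 44·5/18 + 43·5/18 + 33·4/9
 = 110/9 + 215/18 + 44/3
 = 233/6
Net = 233/6 - 28 = 65/6

10.8333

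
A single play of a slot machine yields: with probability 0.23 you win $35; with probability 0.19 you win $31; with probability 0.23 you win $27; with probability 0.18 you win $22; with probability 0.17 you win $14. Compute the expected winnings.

E[payout] = 35·0.23 + 31·0.19 + 27·0.23 + 22·0.18 + 14·0.17
 = 8.05 + 5.89 + 6.21 + 3.96 + 2.38
 = 26.49

26.49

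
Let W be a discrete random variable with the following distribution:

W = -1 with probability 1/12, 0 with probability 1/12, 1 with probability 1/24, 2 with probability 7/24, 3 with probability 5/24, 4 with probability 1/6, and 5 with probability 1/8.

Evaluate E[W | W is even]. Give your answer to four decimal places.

P(W is even) = 1/12 + 7/24 + 1/6 = 13/24.
E[W | W is even] = [0·1/12 + 2·7/24 + 4·1/6] / (13/24)
 = 5/4 / (13/24)
 = 30/13

2.3077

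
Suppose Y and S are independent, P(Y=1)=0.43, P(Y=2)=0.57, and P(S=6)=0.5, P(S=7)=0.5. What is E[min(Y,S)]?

1.57

E[min(Y,S)] = Σ_y Σ_s min(y,s) · P(Y=y)P(S=s)
 = 1·0.215 + 1·0.215 + 2·0.285 + 2·0.285
 = 0.215 + 0.215 + 0.57 + 0.57
 = 1.57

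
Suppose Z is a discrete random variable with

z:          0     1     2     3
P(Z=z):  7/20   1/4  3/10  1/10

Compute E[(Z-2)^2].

E[(Z-2)^2] = Σ (z-2)^2·P(Z=z)
 = 4·7/20 + 1·1/4 + 0·3/10 + 1·1/10
 = 7/5 + 1/4 + 0 + 1/10
 = 7/4

1.75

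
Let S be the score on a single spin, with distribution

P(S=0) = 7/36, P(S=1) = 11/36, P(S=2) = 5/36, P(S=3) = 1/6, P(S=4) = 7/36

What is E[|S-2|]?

1.25

E[|S-2|] = Σ |s-2|·P(S=s)
 = 2·7/36 + 1·11/36 + 0·5/36 + 1·1/6 + 2·7/36
 = 7/18 + 11/36 + 0 + 1/6 + 7/18
 = 5/4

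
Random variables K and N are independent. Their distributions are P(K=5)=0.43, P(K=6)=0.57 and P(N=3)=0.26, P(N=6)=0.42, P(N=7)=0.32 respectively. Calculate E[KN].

30.8578

E[KN] = Σ_k Σ_n kn · P(K=k)P(N=n)
 = 15·0.1118 + 30·0.1806 + 35·0.1376 + 18·0.1482 + 36·0.2394 + 42·0.1824
 = 1.677 + 5.418 + 4.816 + 2.6676 + 8.6184 + 7.6608
 = 30.8578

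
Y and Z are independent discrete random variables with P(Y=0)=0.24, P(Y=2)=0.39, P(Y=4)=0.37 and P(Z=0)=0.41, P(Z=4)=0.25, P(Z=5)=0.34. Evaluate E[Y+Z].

4.96

E[Y+Z] = Σ_y Σ_z (y+z) · P(Y=y)P(Z=z)
 = 0·0.0984 + 4·0.06 + 5·0.0816 + 2·0.1599 + 6·0.0975 + 7·0.1326 + 4·0.1517 + 8·0.0925 + 9·0.1258
 = 0 + 0.24 + 0.408 + 0.3198 + 0.585 + 0.9282 + 0.6068 + 0.74 + 1.1322
 = 4.96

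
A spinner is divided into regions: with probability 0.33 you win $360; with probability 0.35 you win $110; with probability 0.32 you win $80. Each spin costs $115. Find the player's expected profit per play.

67.9

E[payout] = 360·0.33 + 110·0.35 + 80·0.32
 = 118.8 + 38.5 + 25.6
 = 182.9
Net = 182.9 - 115 = 67.9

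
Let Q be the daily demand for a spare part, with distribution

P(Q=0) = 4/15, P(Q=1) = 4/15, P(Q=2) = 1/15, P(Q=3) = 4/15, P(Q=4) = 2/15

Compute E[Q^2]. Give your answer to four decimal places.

5.0667

E[Q^2] = Σ q^2·P(Q=q)
 = 0·4/15 + 1·4/15 + 4·1/15 + 9·4/15 + 16·2/15
 = 0 + 4/15 + 4/15 + 12/5 + 32/15
 = 76/15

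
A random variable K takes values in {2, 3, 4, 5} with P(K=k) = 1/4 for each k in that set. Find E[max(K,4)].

4.25

E[max(K,4)] = Σ max(k,4)·P(K=k)
 = 4·1/4 + 4·1/4 + 4·1/4 + 5·1/4
 = 1 + 1 + 1 + 5/4
 = 17/4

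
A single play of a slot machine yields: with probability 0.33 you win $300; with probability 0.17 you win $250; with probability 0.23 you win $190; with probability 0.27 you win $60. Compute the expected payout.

201.4

E[payout] = 300·0.33 + 250·0.17 + 190·0.23 + 60·0.27
 = 99 + 42.5 + 43.7 + 16.2
 = 201.4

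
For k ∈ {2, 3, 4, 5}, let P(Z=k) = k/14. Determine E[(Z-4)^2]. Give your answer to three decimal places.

1.143

E[(Z-4)^2] = Σ (z-4)^2·P(Z=z)
 = 4·1/7 + 1·3/14 + 0·2/7 + 1·5/14
 = 4/7 + 3/14 + 0 + 5/14
 = 8/7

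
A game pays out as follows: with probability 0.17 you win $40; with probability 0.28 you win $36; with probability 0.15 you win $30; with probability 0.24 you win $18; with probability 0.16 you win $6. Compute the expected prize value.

26.66

E[payout] = 40·0.17 + 36·0.28 + 30·0.15 + 18·0.24 + 6·0.16
 = 6.8 + 10.08 + 4.5 + 4.32 + 0.96
 = 26.66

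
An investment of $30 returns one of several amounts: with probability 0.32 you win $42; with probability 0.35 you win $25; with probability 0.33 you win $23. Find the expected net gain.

-0.22

E[payout] = 42·0.32 + 25·0.35 + 23·0.33
 = 13.44 + 8.75 + 7.59
 = 29.78
Net = 29.78 - 30 = -0.22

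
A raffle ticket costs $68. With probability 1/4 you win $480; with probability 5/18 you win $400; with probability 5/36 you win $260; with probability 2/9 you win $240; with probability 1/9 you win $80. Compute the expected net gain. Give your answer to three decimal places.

261.444

E[payout] = 480·1/4 + 400·5/18 + 260·5/36 + 240·2/9 + 80·1/9
 = 120 + 1000/9 + 325/9 + 160/3 + 80/9
 = 2965/9
Net = 2965/9 - 68 = 2353/9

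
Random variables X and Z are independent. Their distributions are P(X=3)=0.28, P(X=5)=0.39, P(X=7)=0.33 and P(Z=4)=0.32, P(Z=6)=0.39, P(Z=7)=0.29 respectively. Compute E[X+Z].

10.75

E[X+Z] = Σ_x Σ_z (x+z) · P(X=x)P(Z=z)
 = 7·0.0896 + 9·0.1092 + 10·0.0812 + 9·0.1248 + 11·0.1521 + 12·0.1131 + 11·0.1056 + 13·0.1287 + 14·0.0957
 = 0.6272 + 0.9828 + 0.812 + 1.1232 + 1.6731 + 1.3572 + 1.1616 + 1.6731 + 1.3398
 = 10.75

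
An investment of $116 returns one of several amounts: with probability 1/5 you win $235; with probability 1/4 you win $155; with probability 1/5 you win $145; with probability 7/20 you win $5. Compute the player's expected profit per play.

0.5

E[payout] = 235·1/5 + 155·1/4 + 145·1/5 + 5·7/20
 = 47 + 155/4 + 29 + 7/4
 = 233/2
Net = 233/2 - 116 = 1/2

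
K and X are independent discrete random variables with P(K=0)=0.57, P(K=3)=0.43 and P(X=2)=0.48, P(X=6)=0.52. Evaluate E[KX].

E[KX] = Σ_k Σ_x kx · P(K=k)P(X=x)
 = 0·0.2736 + 0·0.2964 + 6·0.2064 + 18·0.2236
 = 0 + 0 + 1.2384 + 4.0248
 = 5.2632

5.2632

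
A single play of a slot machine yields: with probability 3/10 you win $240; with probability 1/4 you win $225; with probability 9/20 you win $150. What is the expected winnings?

195.75

E[payout] = 240·3/10 + 225·1/4 + 150·9/20
 = 72 + 225/4 + 135/2
 = 783/4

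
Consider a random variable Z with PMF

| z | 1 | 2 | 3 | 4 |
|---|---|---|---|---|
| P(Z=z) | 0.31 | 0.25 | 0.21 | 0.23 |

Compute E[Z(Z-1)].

E[Z(Z-1)] = Σ z(z-1)·P(Z=z)
 = 0·0.31 + 2·0.25 + 6·0.21 + 12·0.23
 = 0 + 0.5 + 1.26 + 2.76
 = 4.52

4.52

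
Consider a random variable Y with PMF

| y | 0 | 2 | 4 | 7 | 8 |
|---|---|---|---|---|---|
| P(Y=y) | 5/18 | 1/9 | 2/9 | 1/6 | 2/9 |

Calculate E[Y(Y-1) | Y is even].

P(Y is even) = 5/18 + 1/9 + 2/9 + 2/9 = 5/6.
E[Y(Y-1) | Y is even] = [0·5/18 + 2·1/9 + 12·2/9 + 56·2/9] / (5/6)
 = 46/3 / (5/6)
 = 92/5

18.4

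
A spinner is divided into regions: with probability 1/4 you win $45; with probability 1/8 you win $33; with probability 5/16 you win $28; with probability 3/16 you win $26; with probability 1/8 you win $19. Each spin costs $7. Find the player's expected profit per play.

24.375

E[payout] = 45·1/4 + 33·1/8 + 28·5/16 + 26·3/16 + 19·1/8
 = 45/4 + 33/8 + 35/4 + 39/8 + 19/8
 = 251/8
Net = 251/8 - 7 = 195/8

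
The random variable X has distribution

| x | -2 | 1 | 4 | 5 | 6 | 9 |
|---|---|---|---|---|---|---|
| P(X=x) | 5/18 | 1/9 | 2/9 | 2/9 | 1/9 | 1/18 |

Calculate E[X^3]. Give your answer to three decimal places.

E[X^3] = Σ x^3·P(X=x)
 = (-8)·5/18 + 1·1/9 + 64·2/9 + 125·2/9 + 216·1/9 + 729·1/18
 = (-20/9) + 1/9 + 128/9 + 250/9 + 24 + 81/2
 = 1879/18

104.389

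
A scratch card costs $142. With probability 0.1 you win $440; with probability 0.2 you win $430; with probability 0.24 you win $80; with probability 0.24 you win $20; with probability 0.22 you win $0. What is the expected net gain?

E[payout] = 440·0.1 + 430·0.2 + 80·0.24 + 20·0.24 + 0·0.22
 = 44 + 86 + 19.2 + 4.8 + 0
 = 154
Net = 154 - 142 = 12

12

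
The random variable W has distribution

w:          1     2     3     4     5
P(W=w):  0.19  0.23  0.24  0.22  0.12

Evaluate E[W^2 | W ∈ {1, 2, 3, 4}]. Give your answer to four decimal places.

7.7159

P(W ∈ {1, 2, 3, 4}) = 0.19 + 0.23 + 0.24 + 0.22 = 0.88.
E[W^2 | W ∈ {1, 2, 3, 4}] = [1·0.19 + 4·0.23 + 9·0.24 + 16·0.22] / 0.88
 = 6.79 / 0.88
 = 679/88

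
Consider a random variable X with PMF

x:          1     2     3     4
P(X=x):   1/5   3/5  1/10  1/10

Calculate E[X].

E[X] = Σ x·P(X=x)
 = 1·1/5 + 2·3/5 + 3·1/10 + 4·1/10
 = 1/5 + 6/5 + 3/10 + 2/5
 = 21/10

2.1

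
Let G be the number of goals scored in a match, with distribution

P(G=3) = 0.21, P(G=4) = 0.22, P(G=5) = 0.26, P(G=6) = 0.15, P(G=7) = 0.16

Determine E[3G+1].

15.49

E[3G+1] = Σ (3g+1)·P(G=g)
 = 10·0.21 + 13·0.22 + 16·0.26 + 19·0.15 + 22·0.16
 = 2.1 + 2.86 + 4.16 + 2.85 + 3.52
 = 15.49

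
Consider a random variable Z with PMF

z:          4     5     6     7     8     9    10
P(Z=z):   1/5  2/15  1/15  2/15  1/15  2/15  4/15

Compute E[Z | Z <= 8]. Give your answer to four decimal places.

P(Z <= 8) = 1/5 + 2/15 + 1/15 + 2/15 + 1/15 = 3/5.
E[Z | Z <= 8] = [4·1/5 + 5·2/15 + 6·1/15 + 7·2/15 + 8·1/15] / (3/5)
 = 10/3 / (3/5)
 = 50/9

5.5556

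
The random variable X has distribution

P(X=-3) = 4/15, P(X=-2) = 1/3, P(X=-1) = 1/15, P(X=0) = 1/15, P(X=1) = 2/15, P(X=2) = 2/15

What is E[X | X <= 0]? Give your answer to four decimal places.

-2.0909

P(X <= 0) = 4/15 + 1/3 + 1/15 + 1/15 = 11/15.
E[X | X <= 0] = [(-3)·4/15 + (-2)·1/3 + (-1)·1/15 + 0·1/15] / (11/15)
 = -23/15 / (11/15)
 = -23/11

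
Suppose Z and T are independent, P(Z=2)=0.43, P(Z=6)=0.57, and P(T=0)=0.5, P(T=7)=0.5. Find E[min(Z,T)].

E[min(Z,T)] = Σ_z Σ_t min(z,t) · P(Z=z)P(T=t)
 = 0·0.215 + 2·0.215 + 0·0.285 + 6·0.285
 = 0 + 0.43 + 0 + 1.71
 = 2.14

2.14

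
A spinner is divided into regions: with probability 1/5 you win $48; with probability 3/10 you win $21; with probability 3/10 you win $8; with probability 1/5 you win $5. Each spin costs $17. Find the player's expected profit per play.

E[payout] = 48·1/5 + 21·3/10 + 8·3/10 + 5·1/5
 = 48/5 + 63/10 + 12/5 + 1
 = 193/10
Net = 193/10 - 17 = 23/10

2.3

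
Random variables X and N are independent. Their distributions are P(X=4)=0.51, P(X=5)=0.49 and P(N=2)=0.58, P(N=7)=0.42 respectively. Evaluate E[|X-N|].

E[|X-N|] = Σ_x Σ_n |x-n| · P(X=x)P(N=n)
 = 2·0.2958 + 3·0.2142 + 3·0.2842 + 2·0.2058
 = 0.5916 + 0.6426 + 0.8526 + 0.4116
 = 2.4984

2.4984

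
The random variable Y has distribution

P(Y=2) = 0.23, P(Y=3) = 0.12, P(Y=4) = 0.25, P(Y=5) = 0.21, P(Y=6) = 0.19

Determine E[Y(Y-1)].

E[Y(Y-1)] = Σ y(y-1)·P(Y=y)
 = 2·0.23 + 6·0.12 + 12·0.25 + 20·0.21 + 30·0.19
 = 0.46 + 0.72 + 3 + 4.2 + 5.7
 = 14.08

14.08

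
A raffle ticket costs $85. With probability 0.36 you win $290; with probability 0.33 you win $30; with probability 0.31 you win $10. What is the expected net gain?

32.4

E[payout] = 290·0.36 + 30·0.33 + 10·0.31
 = 104.4 + 9.9 + 3.1
 = 117.4
Net = 117.4 - 85 = 32.4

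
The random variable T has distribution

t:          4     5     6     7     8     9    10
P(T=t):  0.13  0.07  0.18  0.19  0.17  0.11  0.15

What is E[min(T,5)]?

E[min(T,5)] = Σ min(t,5)·P(T=t)
 = 4·0.13 + 5·0.07 + 5·0.18 + 5·0.19 + 5·0.17 + 5·0.11 + 5·0.15
 = 0.52 + 0.35 + 0.9 + 0.95 + 0.85 + 0.55 + 0.75
 = 4.87

4.87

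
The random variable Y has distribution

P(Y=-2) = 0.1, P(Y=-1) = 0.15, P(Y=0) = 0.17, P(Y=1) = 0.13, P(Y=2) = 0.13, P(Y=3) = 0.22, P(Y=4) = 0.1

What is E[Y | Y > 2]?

3.3125

P(Y > 2) = 0.22 + 0.1 = 0.32.
E[Y | Y > 2] = [3·0.22 + 4·0.1] / 0.32
 = 1.06 / 0.32
 = 53/16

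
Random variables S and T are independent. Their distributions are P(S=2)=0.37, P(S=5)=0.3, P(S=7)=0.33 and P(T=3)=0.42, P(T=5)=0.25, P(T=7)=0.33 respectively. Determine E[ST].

E[ST] = Σ_s Σ_t st · P(S=s)P(T=t)
 = 6·0.1554 + 10·0.0925 + 14·0.1221 + 15·0.126 + 25·0.075 + 35·0.099 + 21·0.1386 + 35·0.0825 + 49·0.1089
 = 0.9324 + 0.925 + 1.7094 + 1.89 + 1.875 + 3.465 + 2.9106 + 2.8875 + 5.3361
 = 21.931

21.931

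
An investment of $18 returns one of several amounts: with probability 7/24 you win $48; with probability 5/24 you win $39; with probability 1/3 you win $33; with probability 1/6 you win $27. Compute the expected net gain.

19.625

E[payout] = 48·7/24 + 39·5/24 + 33·1/3 + 27·1/6
 = 14 + 65/8 + 11 + 9/2
 = 301/8
Net = 301/8 - 18 = 157/8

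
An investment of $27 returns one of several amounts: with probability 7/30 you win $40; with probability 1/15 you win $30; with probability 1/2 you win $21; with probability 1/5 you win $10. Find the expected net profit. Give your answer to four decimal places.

E[payout] = 40·7/30 + 30·1/15 + 21·1/2 + 10·1/5
 = 28/3 + 2 + 21/2 + 2
 = 143/6
Net = 143/6 - 27 = -19/6

-3.1667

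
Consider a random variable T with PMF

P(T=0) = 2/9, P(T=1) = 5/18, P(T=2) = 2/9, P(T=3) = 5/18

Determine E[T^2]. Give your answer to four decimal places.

E[T^2] = Σ t^2·P(T=t)
 = 0·2/9 + 1·5/18 + 4·2/9 + 9·5/18
 = 0 + 5/18 + 8/9 + 5/2
 = 11/3

3.6667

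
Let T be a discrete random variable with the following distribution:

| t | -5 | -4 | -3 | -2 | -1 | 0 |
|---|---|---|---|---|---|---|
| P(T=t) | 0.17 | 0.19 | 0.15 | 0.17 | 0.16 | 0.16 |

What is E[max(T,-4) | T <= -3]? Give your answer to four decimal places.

P(T <= -3) = 0.17 + 0.19 + 0.15 = 0.51.
E[max(T,-4) | T <= -3] = [(-4)·0.17 + (-4)·0.19 + (-3)·0.15] / 0.51
 = -1.89 / 0.51
 = -63/17

-3.7059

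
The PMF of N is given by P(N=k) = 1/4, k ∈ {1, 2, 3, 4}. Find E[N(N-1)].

5

E[N(N-1)] = Σ n(n-1)·P(N=n)
 = 0·1/4 + 2·1/4 + 6·1/4 + 12·1/4
 = 0 + 1/2 + 3/2 + 3
 = 5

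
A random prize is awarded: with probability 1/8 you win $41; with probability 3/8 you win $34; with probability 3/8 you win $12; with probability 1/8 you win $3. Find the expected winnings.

22.75

E[payout] = 41·1/8 + 34·3/8 + 12·3/8 + 3·1/8
 = 41/8 + 51/4 + 9/2 + 3/8
 = 91/4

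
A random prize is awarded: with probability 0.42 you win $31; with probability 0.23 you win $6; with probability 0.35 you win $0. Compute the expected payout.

14.4

E[payout] = 31·0.42 + 6·0.23 + 0·0.35
 = 13.02 + 1.38 + 0
 = 14.4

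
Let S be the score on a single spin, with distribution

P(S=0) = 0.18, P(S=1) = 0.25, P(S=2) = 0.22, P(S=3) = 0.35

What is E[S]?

E[S] = Σ s·P(S=s)
 = 0·0.18 + 1·0.25 + 2·0.22 + 3·0.35
 = 0 + 0.25 + 0.44 + 1.05
 = 1.74

1.74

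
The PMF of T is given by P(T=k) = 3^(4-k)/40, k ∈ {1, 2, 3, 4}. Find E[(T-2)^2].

E[(T-2)^2] = Σ (t-2)^2·P(T=t)
 = 1·27/40 + 0·9/40 + 1·3/40 + 4·1/40
 = 27/40 + 0 + 3/40 + 1/10
 = 17/20

0.85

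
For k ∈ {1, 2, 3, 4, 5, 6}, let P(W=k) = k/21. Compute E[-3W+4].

-9

E[-3W+4] = Σ (-3w+4)·P(W=w)
 = 1·1/21 + (-2)·2/21 + (-5)·1/7 + (-8)·4/21 + (-11)·5/21 + (-14)·2/7
 = 1/21 + (-4/21) + (-5/7) + (-32/21) + (-55/21) + (-4)
 = -9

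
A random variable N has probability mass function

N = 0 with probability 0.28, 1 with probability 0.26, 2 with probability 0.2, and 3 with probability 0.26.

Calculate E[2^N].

E[2^N] = Σ 2^n·P(N=n)
 = 1·0.28 + 2·0.26 + 4·0.2 + 8·0.26
 = 0.28 + 0.52 + 0.8 + 2.08
 = 3.68

3.68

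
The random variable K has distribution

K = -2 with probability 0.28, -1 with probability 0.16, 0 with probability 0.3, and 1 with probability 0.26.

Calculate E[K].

-0.46

E[K] = Σ k·P(K=k)
 = (-2)·0.28 + (-1)·0.16 + 0·0.3 + 1·0.26
 = (-0.56) + (-0.16) + 0 + 0.26
 = -0.46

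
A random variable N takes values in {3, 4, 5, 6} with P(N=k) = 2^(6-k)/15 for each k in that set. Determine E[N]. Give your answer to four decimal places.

E[N] = Σ n·P(N=n)
 = 3·8/15 + 4·4/15 + 5·2/15 + 6·1/15
 = 8/5 + 16/15 + 2/3 + 2/5
 = 56/15

3.7333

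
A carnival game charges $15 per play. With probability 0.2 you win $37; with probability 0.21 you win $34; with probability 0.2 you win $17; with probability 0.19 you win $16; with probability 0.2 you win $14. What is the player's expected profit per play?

E[payout] = 37·0.2 + 34·0.21 + 17·0.2 + 16·0.19 + 14·0.2
 = 7.4 + 7.14 + 3.4 + 3.04 + 2.8
 = 23.78
Net = 23.78 - 15 = 8.78

8.78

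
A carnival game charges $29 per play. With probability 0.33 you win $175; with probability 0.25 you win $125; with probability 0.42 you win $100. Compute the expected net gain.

E[payout] = 175·0.33 + 125·0.25 + 100·0.42
 = 57.75 + 31.25 + 42
 = 131
Net = 131 - 29 = 102

102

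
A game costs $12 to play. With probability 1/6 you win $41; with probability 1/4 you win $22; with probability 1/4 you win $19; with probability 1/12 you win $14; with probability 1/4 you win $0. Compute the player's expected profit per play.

6.25

E[payout] = 41·1/6 + 22·1/4 + 19·1/4 + 14·1/12 + 0·1/4
 = 41/6 + 11/2 + 19/4 + 7/6 + 0
 = 73/4
Net = 73/4 - 12 = 25/4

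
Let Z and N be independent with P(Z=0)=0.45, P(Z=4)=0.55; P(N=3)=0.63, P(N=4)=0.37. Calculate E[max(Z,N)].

E[max(Z,N)] = Σ_z Σ_n max(z,n) · P(Z=z)P(N=n)
 = 3·0.2835 + 4·0.1665 + 4·0.3465 + 4·0.2035
 = 0.8505 + 0.666 + 1.386 + 0.814
 = 3.7165

3.7165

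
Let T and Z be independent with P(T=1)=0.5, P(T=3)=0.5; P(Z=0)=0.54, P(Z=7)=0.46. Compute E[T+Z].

E[T+Z] = Σ_t Σ_z (t+z) · P(T=t)P(Z=z)
 = 1·0.27 + 8·0.23 + 3·0.27 + 10·0.23
 = 0.27 + 1.84 + 0.81 + 2.3
 = 5.22

5.22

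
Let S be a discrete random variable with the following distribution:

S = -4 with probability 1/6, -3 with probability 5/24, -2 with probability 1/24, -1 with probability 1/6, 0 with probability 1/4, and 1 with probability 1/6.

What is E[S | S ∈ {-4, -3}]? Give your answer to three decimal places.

-3.444

P(S ∈ {-4, -3}) = 1/6 + 5/24 = 3/8.
E[S | S ∈ {-4, -3}] = [(-4)·1/6 + (-3)·5/24] / (3/8)
 = -31/24 / (3/8)
 = -31/9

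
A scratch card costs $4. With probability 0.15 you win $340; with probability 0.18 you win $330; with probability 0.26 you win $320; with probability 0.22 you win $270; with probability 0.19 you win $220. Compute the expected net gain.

290.8

E[payout] = 340·0.15 + 330·0.18 + 320·0.26 + 270·0.22 + 220·0.19
 = 51 + 59.4 + 83.2 + 59.4 + 41.8
 = 294.8
Net = 294.8 - 4 = 290.8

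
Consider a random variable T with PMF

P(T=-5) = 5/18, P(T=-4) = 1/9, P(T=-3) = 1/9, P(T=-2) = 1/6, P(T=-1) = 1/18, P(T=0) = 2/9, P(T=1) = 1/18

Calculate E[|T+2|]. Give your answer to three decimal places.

1.833

E[|T+2|] = Σ |t+2|·P(T=t)
 = 3·5/18 + 2·1/9 + 1·1/9 + 0·1/6 + 1·1/18 + 2·2/9 + 3·1/18
 = 5/6 + 2/9 + 1/9 + 0 + 1/18 + 4/9 + 1/6
 = 11/6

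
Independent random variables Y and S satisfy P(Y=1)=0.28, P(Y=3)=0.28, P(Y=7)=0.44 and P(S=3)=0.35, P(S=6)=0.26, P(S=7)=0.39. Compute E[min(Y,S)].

E[min(Y,S)] = Σ_y Σ_s min(y,s) · P(Y=y)P(S=s)
 = 1·0.098 + 1·0.0728 + 1·0.1092 + 3·0.098 + 3·0.0728 + 3·0.1092 + 3·0.154 + 6·0.1144 + 7·0.1716
 = 0.098 + 0.0728 + 0.1092 + 0.294 + 0.2184 + 0.3276 + 0.462 + 0.6864 + 1.2012
 = 3.4696

3.4696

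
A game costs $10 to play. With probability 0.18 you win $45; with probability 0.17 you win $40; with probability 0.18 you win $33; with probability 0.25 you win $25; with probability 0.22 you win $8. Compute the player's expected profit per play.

18.85

E[payout] = 45·0.18 + 40·0.17 + 33·0.18 + 25·0.25 + 8·0.22
 = 8.1 + 6.8 + 5.94 + 6.25 + 1.76
 = 28.85
Net = 28.85 - 10 = 18.85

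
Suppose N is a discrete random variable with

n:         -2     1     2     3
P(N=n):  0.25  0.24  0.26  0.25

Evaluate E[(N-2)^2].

4.49

E[(N-2)^2] = Σ (n-2)^2·P(N=n)
 = 16·0.25 + 1·0.24 + 0·0.26 + 1·0.25
 = 4 + 0.24 + 0 + 0.25
 = 4.49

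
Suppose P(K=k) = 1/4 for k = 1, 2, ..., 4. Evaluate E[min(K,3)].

E[min(K,3)] = Σ min(k,3)·P(K=k)
 = 1·1/4 + 2·1/4 + 3·1/4 + 3·1/4
 = 1/4 + 1/2 + 3/4 + 3/4
 = 9/4

2.25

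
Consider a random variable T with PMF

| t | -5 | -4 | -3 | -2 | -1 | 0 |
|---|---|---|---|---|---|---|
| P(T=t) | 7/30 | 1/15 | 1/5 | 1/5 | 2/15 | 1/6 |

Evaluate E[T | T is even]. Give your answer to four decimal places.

P(T is even) = 1/15 + 1/5 + 1/6 = 13/30.
E[T | T is even] = [(-4)·1/15 + (-2)·1/5 + 0·1/6] / (13/30)
 = -2/3 / (13/30)
 = -20/13

-1.5385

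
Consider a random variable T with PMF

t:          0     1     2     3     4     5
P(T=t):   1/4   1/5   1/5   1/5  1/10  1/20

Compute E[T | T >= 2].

3

P(T >= 2) = 1/5 + 1/5 + 1/10 + 1/20 = 11/20.
E[T | T >= 2] = [2·1/5 + 3·1/5 + 4·1/10 + 5·1/20] / (11/20)
 = 33/20 / (11/20)
 = 3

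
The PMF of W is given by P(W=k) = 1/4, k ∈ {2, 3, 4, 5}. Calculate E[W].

E[W] = Σ w·P(W=w)
 = 2·1/4 + 3·1/4 + 4·1/4 + 5·1/4
 = 1/2 + 3/4 + 1 + 5/4
 = 7/2

3.5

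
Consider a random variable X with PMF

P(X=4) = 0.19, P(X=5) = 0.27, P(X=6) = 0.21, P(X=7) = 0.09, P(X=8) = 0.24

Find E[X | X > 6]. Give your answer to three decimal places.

7.727

P(X > 6) = 0.09 + 0.24 = 0.33.
E[X | X > 6] = [7·0.09 + 8·0.24] / 0.33
 = 2.55 / 0.33
 = 85/11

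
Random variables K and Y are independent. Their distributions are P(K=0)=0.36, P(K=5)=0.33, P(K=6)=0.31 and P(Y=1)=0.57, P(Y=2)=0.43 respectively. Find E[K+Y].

E[K+Y] = Σ_k Σ_y (k+y) · P(K=k)P(Y=y)
 = 1·0.2052 + 2·0.1548 + 6·0.1881 + 7·0.1419 + 7·0.1767 + 8·0.1333
 = 0.2052 + 0.3096 + 1.1286 + 0.9933 + 1.2369 + 1.0664
 = 4.94

4.94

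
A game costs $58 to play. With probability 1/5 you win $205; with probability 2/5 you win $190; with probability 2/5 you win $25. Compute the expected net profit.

69

E[payout] = 205·1/5 + 190·2/5 + 25·2/5
 = 41 + 76 + 10
 = 127
Net = 127 - 58 = 69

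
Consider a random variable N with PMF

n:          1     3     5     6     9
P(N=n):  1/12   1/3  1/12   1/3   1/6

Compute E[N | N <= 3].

P(N <= 3) = 1/12 + 1/3 = 5/12.
E[N | N <= 3] = [1·1/12 + 3·1/3] / (5/12)
 = 13/12 / (5/12)
 = 13/5

2.6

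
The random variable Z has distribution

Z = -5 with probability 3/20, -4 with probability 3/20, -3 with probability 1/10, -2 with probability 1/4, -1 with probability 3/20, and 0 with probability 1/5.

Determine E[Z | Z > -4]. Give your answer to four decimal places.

P(Z > -4) = 1/10 + 1/4 + 3/20 + 1/5 = 7/10.
E[Z | Z > -4] = [(-3)·1/10 + (-2)·1/4 + (-1)·3/20 + 0·1/5] / (7/10)
 = -19/20 / (7/10)
 = -19/14

-1.3571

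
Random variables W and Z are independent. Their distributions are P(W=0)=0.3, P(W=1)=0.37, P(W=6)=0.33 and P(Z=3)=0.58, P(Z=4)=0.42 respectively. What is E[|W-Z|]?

E[|W-Z|] = Σ_w Σ_z |w-z| · P(W=w)P(Z=z)
 = 3·0.174 + 4·0.126 + 2·0.2146 + 3·0.1554 + 3·0.1914 + 2·0.1386
 = 0.522 + 0.504 + 0.4292 + 0.4662 + 0.5742 + 0.2772
 = 2.7728

2.7728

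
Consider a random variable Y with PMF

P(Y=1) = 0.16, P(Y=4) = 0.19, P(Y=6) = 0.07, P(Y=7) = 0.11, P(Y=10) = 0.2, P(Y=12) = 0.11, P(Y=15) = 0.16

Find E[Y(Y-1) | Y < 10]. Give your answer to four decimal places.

16.9811

P(Y < 10) = 0.16 + 0.19 + 0.07 + 0.11 = 0.53.
E[Y(Y-1) | Y < 10] = [0·0.16 + 12·0.19 + 30·0.07 + 42·0.11] / 0.53
 = 9 / 0.53
 = 900/53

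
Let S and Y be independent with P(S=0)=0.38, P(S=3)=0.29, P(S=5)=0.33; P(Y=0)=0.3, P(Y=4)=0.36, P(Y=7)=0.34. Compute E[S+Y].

E[S+Y] = Σ_s Σ_y (s+y) · P(S=s)P(Y=y)
 = 0·0.114 + 4·0.1368 + 7·0.1292 + 3·0.087 + 7·0.1044 + 10·0.0986 + 5·0.099 + 9·0.1188 + 12·0.1122
 = 0 + 0.5472 + 0.9044 + 0.261 + 0.7308 + 0.986 + 0.495 + 1.0692 + 1.3464
 = 6.34

6.34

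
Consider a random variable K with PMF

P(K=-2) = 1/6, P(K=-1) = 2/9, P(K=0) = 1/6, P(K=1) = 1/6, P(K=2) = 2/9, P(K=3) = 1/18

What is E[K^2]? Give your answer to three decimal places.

E[K^2] = Σ k^2·P(K=k)
 = 4·1/6 + 1·2/9 + 0·1/6 + 1·1/6 + 4·2/9 + 9·1/18
 = 2/3 + 2/9 + 0 + 1/6 + 8/9 + 1/2
 = 22/9

2.444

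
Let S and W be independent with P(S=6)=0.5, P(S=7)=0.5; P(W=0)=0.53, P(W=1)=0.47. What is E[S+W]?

E[S+W] = Σ_s Σ_w (s+w) · P(S=s)P(W=w)
 = 6·0.265 + 7·0.235 + 7·0.265 + 8·0.235
 = 1.59 + 1.645 + 1.855 + 1.88
 = 6.97

6.97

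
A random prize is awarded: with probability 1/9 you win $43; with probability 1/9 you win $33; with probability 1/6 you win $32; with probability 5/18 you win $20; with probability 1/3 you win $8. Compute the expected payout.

22

E[payout] = 43·1/9 + 33·1/9 + 32·1/6 + 20·5/18 + 8·1/3
 = 43/9 + 11/3 + 16/3 + 50/9 + 8/3
 = 22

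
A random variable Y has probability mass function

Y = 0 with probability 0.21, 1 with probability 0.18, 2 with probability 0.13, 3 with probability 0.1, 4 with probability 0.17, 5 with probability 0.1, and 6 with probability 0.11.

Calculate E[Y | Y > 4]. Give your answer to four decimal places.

P(Y > 4) = 0.1 + 0.11 = 0.21.
E[Y | Y > 4] = [5·0.1 + 6·0.11] / 0.21
 = 1.16 / 0.21
 = 116/21

5.5238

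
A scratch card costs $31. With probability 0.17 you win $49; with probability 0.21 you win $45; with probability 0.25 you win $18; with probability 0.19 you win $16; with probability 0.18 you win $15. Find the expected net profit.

-2.98

E[payout] = 49·0.17 + 45·0.21 + 18·0.25 + 16·0.19 + 15·0.18
 = 8.33 + 9.45 + 4.5 + 3.04 + 2.7
 = 28.02
Net = 28.02 - 31 = -2.98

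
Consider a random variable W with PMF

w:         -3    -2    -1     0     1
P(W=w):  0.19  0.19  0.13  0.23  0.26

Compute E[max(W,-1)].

E[max(W,-1)] = Σ max(w,-1)·P(W=w)
 = (-1)·0.19 + (-1)·0.19 + (-1)·0.13 + 0·0.23 + 1·0.26
 = (-0.19) + (-0.19) + (-0.13) + 0 + 0.26
 = -0.25

-0.25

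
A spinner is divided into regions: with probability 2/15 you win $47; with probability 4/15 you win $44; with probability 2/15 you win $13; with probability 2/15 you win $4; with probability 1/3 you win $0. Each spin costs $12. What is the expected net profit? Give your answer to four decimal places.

8.2667

E[payout] = 47·2/15 + 44·4/15 + 13·2/15 + 4·2/15 + 0·1/3
 = 94/15 + 176/15 + 26/15 + 8/15 + 0
 = 304/15
Net = 304/15 - 12 = 124/15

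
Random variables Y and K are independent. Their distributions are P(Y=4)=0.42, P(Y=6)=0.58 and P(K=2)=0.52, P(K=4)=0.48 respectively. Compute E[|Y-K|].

2.2

E[|Y-K|] = Σ_y Σ_k |y-k| · P(Y=y)P(K=k)
 = 2·0.2184 + 0·0.2016 + 4·0.3016 + 2·0.2784
 = 0.4368 + 0 + 1.2064 + 0.5568
 = 2.2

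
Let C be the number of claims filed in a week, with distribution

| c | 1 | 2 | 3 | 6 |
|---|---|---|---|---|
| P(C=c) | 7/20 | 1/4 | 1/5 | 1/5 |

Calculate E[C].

E[C] = Σ c·P(C=c)
 = 1·7/20 + 2·1/4 + 3·1/5 + 6·1/5
 = 7/20 + 1/2 + 3/5 + 6/5
 = 53/20

2.65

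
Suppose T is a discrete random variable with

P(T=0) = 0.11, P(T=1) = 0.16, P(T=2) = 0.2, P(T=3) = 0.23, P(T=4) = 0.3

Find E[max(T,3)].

E[max(T,3)] = Σ max(t,3)·P(T=t)
 = 3·0.11 + 3·0.16 + 3·0.2 + 3·0.23 + 4·0.3
 = 0.33 + 0.48 + 0.6 + 0.69 + 1.2
 = 3.3

3.3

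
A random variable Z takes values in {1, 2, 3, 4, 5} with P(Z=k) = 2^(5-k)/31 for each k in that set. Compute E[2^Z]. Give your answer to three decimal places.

5.161

E[2^Z] = Σ 2^z·P(Z=z)
 = 2·16/31 + 4·8/31 + 8·4/31 + 16·2/31 + 32·1/31
 = 32/31 + 32/31 + 32/31 + 32/31 + 32/31
 = 160/31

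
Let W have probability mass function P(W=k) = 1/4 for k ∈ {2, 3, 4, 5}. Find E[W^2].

E[W^2] = Σ w^2·P(W=w)
 = 4·1/4 + 9·1/4 + 16·1/4 + 25·1/4
 = 1 + 9/4 + 4 + 25/4
 = 27/2

13.5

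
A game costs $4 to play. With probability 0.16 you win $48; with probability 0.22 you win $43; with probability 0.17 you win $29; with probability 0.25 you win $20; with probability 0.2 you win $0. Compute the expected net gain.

23.07

E[payout] = 48·0.16 + 43·0.22 + 29·0.17 + 20·0.25 + 0·0.2
 = 7.68 + 9.46 + 4.93 + 5 + 0
 = 27.07
Net = 27.07 - 4 = 23.07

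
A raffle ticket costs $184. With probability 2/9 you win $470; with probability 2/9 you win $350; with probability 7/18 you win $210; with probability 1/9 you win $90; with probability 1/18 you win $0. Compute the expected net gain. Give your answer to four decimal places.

89.8889

E[payout] = 470·2/9 + 350·2/9 + 210·7/18 + 90·1/9 + 0·1/18
 = 940/9 + 700/9 + 245/3 + 10 + 0
 = 2465/9
Net = 2465/9 - 184 = 809/9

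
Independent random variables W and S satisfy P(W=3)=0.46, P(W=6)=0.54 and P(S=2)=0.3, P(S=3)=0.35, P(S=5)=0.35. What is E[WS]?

E[WS] = Σ_w Σ_s ws · P(W=w)P(S=s)
 = 6·0.138 + 9·0.161 + 15·0.161 + 12·0.162 + 18·0.189 + 30·0.189
 = 0.828 + 1.449 + 2.415 + 1.944 + 3.402 + 5.67
 = 15.708

15.708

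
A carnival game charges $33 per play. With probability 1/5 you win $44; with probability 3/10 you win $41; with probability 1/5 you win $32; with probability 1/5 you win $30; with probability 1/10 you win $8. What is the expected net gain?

E[payout] = 44·1/5 + 41·3/10 + 32·1/5 + 30·1/5 + 8·1/10
 = 44/5 + 123/10 + 32/5 + 6 + 4/5
 = 343/10
Net = 343/10 - 33 = 13/10

1.3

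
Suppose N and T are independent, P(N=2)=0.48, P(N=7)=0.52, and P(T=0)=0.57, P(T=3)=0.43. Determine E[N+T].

E[N+T] = Σ_n Σ_t (n+t) · P(N=n)P(T=t)
 = 2·0.2736 + 5·0.2064 + 7·0.2964 + 10·0.2236
 = 0.5472 + 1.032 + 2.0748 + 2.236
 = 5.89

5.89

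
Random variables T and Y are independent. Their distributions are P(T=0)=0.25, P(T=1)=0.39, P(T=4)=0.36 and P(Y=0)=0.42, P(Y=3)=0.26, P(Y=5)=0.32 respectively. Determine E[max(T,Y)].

E[max(T,Y)] = Σ_t Σ_y max(t,y) · P(T=t)P(Y=y)
 = 0·0.105 + 3·0.065 + 5·0.08 + 1·0.1638 + 3·0.1014 + 5·0.1248 + 4·0.1512 + 4·0.0936 + 5·0.1152
 = 0 + 0.195 + 0.4 + 0.1638 + 0.3042 + 0.624 + 0.6048 + 0.3744 + 0.576
 = 3.2422

3.2422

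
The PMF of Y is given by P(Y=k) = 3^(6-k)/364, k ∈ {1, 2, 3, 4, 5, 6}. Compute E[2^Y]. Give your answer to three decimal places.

3.654

E[2^Y] = Σ 2^y·P(Y=y)
 = 2·243/364 + 4·81/364 + 8·27/364 + 16·9/364 + 32·3/364 + 64·1/364
 = 243/182 + 81/91 + 54/91 + 36/91 + 24/91 + 16/91
 = 95/26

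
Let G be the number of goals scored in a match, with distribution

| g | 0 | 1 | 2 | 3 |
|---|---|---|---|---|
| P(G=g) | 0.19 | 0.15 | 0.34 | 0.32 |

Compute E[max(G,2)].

E[max(G,2)] = Σ max(g,2)·P(G=g)
 = 2·0.19 + 2·0.15 + 2·0.34 + 3·0.32
 = 0.38 + 0.3 + 0.68 + 0.96
 = 2.32

2.32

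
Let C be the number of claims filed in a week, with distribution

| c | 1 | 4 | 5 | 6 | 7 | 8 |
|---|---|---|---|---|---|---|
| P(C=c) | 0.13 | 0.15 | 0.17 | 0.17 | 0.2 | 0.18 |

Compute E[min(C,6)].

4.88

E[min(C,6)] = Σ min(c,6)·P(C=c)
 = 1·0.13 + 4·0.15 + 5·0.17 + 6·0.17 + 6·0.2 + 6·0.18
 = 0.13 + 0.6 + 0.85 + 1.02 + 1.2 + 1.08
 = 4.88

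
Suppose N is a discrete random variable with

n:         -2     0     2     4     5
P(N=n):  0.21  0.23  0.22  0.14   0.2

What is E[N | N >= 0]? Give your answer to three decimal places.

P(N >= 0) = 0.23 + 0.22 + 0.14 + 0.2 = 0.79.
E[N | N >= 0] = [0·0.23 + 2·0.22 + 4·0.14 + 5·0.2] / 0.79
 = 2 / 0.79
 = 200/79

2.532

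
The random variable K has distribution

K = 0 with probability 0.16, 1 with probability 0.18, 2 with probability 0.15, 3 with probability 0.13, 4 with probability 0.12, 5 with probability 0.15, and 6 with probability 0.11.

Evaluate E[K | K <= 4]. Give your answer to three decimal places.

1.824

P(K <= 4) = 0.16 + 0.18 + 0.15 + 0.13 + 0.12 = 0.74.
E[K | K <= 4] = [0·0.16 + 1·0.18 + 2·0.15 + 3·0.13 + 4·0.12] / 0.74
 = 1.35 / 0.74
 = 135/74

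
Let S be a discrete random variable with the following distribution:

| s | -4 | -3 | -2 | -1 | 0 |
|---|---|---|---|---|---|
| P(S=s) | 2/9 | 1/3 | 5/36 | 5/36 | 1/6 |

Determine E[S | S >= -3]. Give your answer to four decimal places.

-1.8214

P(S >= -3) = 1/3 + 5/36 + 5/36 + 1/6 = 7/9.
E[S | S >= -3] = [(-3)·1/3 + (-2)·5/36 + (-1)·5/36 + 0·1/6] / (7/9)
 = -17/12 / (7/9)
 = -51/28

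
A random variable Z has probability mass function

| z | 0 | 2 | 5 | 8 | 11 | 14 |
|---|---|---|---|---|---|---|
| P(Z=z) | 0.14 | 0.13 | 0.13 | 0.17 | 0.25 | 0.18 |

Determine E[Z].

E[Z] = Σ z·P(Z=z)
 = 0·0.14 + 2·0.13 + 5·0.13 + 8·0.17 + 11·0.25 + 14·0.18
 = 0 + 0.26 + 0.65 + 1.36 + 2.75 + 2.52
 = 7.54

7.54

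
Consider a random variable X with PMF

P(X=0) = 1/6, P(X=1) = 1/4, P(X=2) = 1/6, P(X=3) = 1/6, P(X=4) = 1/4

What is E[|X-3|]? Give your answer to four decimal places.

1.4167

E[|X-3|] = Σ |x-3|·P(X=x)
 = 3·1/6 + 2·1/4 + 1·1/6 + 0·1/6 + 1·1/4
 = 1/2 + 1/2 + 1/6 + 0 + 1/4
 = 17/12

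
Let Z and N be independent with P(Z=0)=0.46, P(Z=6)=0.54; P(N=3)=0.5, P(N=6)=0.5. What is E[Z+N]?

7.74

E[Z+N] = Σ_z Σ_n (z+n) · P(Z=z)P(N=n)
 = 3·0.23 + 6·0.23 + 9·0.27 + 12·0.27
 = 0.69 + 1.38 + 2.43 + 3.24
 = 7.74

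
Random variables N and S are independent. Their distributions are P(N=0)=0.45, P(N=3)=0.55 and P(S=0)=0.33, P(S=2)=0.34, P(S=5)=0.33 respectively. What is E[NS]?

E[NS] = Σ_n Σ_s ns · P(N=n)P(S=s)
 = 0·0.1485 + 0·0.153 + 0·0.1485 + 0·0.1815 + 6·0.187 + 15·0.1815
 = 0 + 0 + 0 + 0 + 1.122 + 2.7225
 = 3.8445

3.8445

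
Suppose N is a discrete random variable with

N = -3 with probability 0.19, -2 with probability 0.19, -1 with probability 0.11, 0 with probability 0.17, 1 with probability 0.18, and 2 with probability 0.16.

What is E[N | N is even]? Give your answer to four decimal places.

P(N is even) = 0.19 + 0.17 + 0.16 = 0.52.
E[N | N is even] = [(-2)·0.19 + 0·0.17 + 2·0.16] / 0.52
 = -0.06 / 0.52
 = -3/26

-0.1154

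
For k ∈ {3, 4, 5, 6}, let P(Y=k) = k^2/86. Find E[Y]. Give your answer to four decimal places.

E[Y] = Σ y·P(Y=y)
 = 3·9/86 + 4·8/43 + 5·25/86 + 6·18/43
 = 27/86 + 32/43 + 125/86 + 108/43
 = 216/43

5.0233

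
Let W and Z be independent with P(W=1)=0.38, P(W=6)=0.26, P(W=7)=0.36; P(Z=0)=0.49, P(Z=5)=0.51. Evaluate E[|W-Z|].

3.4604

E[|W-Z|] = Σ_w Σ_z |w-z| · P(W=w)P(Z=z)
 = 1·0.1862 + 4·0.1938 + 6·0.1274 + 1·0.1326 + 7·0.1764 + 2·0.1836
 = 0.1862 + 0.7752 + 0.7644 + 0.1326 + 1.2348 + 0.3672
 = 3.4604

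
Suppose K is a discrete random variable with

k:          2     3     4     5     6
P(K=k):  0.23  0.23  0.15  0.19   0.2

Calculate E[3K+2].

E[3K+2] = Σ (3k+2)·P(K=k)
 = 8·0.23 + 11·0.23 + 14·0.15 + 17·0.19 + 20·0.2
 = 1.84 + 2.53 + 2.1 + 3.23 + 4
 = 13.7

13.7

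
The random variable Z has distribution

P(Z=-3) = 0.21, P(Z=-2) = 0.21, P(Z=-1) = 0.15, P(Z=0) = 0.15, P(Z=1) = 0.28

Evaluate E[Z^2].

E[Z^2] = Σ z^2·P(Z=z)
 = 9·0.21 + 4·0.21 + 1·0.15 + 0·0.15 + 1·0.28
 = 1.89 + 0.84 + 0.15 + 0 + 0.28
 = 3.16

3.16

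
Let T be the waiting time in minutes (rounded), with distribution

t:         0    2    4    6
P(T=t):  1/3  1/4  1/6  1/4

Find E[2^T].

20

E[2^T] = Σ 2^t·P(T=t)
 = 1·1/3 + 4·1/4 + 16·1/6 + 64·1/4
 = 1/3 + 1 + 8/3 + 16
 = 20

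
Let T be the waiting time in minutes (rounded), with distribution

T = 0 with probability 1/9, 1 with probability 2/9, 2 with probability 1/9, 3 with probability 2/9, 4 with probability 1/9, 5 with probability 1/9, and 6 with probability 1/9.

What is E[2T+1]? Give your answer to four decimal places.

6.5556

E[2T+1] = Σ (2t+1)·P(T=t)
 = 1·1/9 + 3·2/9 + 5·1/9 + 7·2/9 + 9·1/9 + 11·1/9 + 13·1/9
 = 1/9 + 2/3 + 5/9 + 14/9 + 1 + 11/9 + 13/9
 = 59/9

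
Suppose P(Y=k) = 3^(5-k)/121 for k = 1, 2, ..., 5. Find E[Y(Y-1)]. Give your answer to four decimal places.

1.3554

E[Y(Y-1)] = Σ y(y-1)·P(Y=y)
 = 0·81/121 + 2·27/121 + 6·9/121 + 12·3/121 + 20·1/121
 = 0 + 54/121 + 54/121 + 36/121 + 20/121
 = 164/121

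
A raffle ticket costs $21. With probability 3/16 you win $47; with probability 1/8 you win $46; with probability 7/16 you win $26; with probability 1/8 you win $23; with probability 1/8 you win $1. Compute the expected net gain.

7.9375

E[payout] = 47·3/16 + 46·1/8 + 26·7/16 + 23·1/8 + 1·1/8
 = 141/16 + 23/4 + 91/8 + 23/8 + 1/8
 = 463/16
Net = 463/16 - 21 = 127/16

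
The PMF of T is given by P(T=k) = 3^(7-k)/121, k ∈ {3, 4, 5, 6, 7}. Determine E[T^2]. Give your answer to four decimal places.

12.7521

E[T^2] = Σ t^2·P(T=t)
 = 9·81/121 + 16·27/121 + 25·9/121 + 36·3/121 + 49·1/121
 = 729/121 + 432/121 + 225/121 + 108/121 + 49/121
 = 1543/121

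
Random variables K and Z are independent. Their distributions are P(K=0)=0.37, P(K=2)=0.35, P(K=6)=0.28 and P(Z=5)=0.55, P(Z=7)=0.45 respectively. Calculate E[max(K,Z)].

6.054

E[max(K,Z)] = Σ_k Σ_z max(k,z) · P(K=k)P(Z=z)
 = 5·0.2035 + 7·0.1665 + 5·0.1925 + 7·0.1575 + 6·0.154 + 7·0.126
 = 1.0175 + 1.1655 + 0.9625 + 1.1025 + 0.924 + 0.882
 = 6.054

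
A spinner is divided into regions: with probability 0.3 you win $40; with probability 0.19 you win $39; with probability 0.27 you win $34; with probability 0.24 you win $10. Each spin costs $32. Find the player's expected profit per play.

-1.01

E[payout] = 40·0.3 + 39·0.19 + 34·0.27 + 10·0.24
 = 12 + 7.41 + 9.18 + 2.4
 = 30.99
Net = 30.99 - 32 = -1.01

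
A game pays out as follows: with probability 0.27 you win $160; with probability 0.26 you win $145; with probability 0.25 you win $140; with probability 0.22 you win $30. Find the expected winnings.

122.5

E[payout] = 160·0.27 + 145·0.26 + 140·0.25 + 30·0.22
 = 43.2 + 37.7 + 35 + 6.6
 = 122.5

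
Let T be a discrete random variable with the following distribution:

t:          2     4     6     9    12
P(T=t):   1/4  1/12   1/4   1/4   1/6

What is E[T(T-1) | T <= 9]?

P(T <= 9) = 1/4 + 1/12 + 1/4 + 1/4 = 5/6.
E[T(T-1) | T <= 9] = [2·1/4 + 12·1/12 + 30·1/4 + 72·1/4] / (5/6)
 = 27 / (5/6)
 = 162/5

32.4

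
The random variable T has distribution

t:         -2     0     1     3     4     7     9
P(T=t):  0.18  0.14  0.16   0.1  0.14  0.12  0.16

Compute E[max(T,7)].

E[max(T,7)] = Σ max(t,7)·P(T=t)
 = 7·0.18 + 7·0.14 + 7·0.16 + 7·0.1 + 7·0.14 + 7·0.12 + 9·0.16
 = 1.26 + 0.98 + 1.12 + 0.7 + 0.98 + 0.84 + 1.44
 = 7.32

7.32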